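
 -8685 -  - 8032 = -653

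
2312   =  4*578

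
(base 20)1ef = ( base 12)49b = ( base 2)1010110111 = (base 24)14N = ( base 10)695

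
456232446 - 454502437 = 1730009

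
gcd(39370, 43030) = 10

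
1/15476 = 1/15476 = 0.00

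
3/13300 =3/13300 = 0.00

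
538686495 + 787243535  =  1325930030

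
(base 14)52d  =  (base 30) 141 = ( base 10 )1021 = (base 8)1775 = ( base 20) 2B1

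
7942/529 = 7942/529 = 15.01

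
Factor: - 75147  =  - 3^1*37^1*677^1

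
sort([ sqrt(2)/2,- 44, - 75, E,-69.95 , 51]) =[-75, - 69.95, - 44,sqrt(2)/2,E,  51]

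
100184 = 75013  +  25171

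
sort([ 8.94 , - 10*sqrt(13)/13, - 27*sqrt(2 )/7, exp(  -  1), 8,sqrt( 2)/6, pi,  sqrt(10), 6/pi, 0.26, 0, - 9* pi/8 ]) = [-27* sqrt( 2)/7, - 9 * pi/8, - 10 * sqrt( 13 ) /13, 0, sqrt ( 2 )/6, 0.26, exp( - 1), 6/pi,pi, sqrt( 10), 8, 8.94] 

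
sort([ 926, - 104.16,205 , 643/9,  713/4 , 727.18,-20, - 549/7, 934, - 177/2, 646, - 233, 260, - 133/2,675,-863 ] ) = [-863 , - 233,-104.16,-177/2, - 549/7, - 133/2, - 20, 643/9,713/4, 205, 260, 646,675, 727.18, 926 , 934 ] 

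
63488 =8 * 7936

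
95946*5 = 479730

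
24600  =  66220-41620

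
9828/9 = 1092 = 1092.00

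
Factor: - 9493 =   -  11^1*863^1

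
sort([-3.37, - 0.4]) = [ - 3.37, - 0.4] 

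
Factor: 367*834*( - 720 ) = -220376160 =-  2^5*3^3*5^1*139^1 *367^1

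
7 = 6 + 1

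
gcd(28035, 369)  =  9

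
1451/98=1451/98= 14.81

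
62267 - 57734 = 4533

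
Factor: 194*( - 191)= - 2^1*97^1*191^1= - 37054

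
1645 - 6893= - 5248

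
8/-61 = - 1 + 53/61=-  0.13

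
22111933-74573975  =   - 52462042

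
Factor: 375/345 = 5^2 * 23^( - 1) = 25/23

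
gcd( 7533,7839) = 9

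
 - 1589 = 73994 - 75583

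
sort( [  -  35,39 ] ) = [ - 35,39]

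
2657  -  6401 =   -  3744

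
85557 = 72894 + 12663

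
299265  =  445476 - 146211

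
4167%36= 27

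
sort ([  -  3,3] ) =[ - 3 , 3] 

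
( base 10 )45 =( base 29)1g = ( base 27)1i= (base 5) 140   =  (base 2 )101101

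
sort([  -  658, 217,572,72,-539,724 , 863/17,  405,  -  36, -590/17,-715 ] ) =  [-715, - 658, - 539,- 36,-590/17, 863/17,72,217,405 , 572, 724 ] 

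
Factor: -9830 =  - 2^1 *5^1*983^1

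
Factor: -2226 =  - 2^1*3^1* 7^1*53^1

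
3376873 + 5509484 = 8886357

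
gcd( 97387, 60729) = 1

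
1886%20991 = 1886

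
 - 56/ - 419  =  56/419 = 0.13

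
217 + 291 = 508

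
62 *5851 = 362762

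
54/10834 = 27/5417= 0.00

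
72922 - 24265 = 48657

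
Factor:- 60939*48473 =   -  3^3*37^1*61^1*48473^1 = -2953896147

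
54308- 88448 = - 34140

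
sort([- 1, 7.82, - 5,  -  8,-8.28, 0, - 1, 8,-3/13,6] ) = [  -  8.28, - 8,  -  5,  -  1, - 1, - 3/13, 0, 6, 7.82, 8]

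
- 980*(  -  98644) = 96671120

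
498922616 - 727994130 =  - 229071514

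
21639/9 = 2404 + 1/3  =  2404.33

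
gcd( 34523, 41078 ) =437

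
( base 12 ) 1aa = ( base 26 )AE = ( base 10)274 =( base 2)100010010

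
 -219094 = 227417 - 446511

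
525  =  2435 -1910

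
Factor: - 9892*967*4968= - 2^5*3^3*23^1*967^1*2473^1 = - 47521721952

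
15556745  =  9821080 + 5735665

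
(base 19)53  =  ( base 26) 3k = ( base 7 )200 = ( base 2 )1100010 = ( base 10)98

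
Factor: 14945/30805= 49/101 = 7^2*101^( - 1 ) 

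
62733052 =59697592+3035460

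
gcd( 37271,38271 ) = 1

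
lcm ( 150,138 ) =3450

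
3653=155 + 3498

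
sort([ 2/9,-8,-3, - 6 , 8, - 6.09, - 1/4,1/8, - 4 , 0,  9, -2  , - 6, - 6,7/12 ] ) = [ - 8, - 6.09, - 6, - 6, - 6, - 4, - 3, - 2, - 1/4,0, 1/8, 2/9,7/12, 8,9]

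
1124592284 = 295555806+829036478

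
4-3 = 1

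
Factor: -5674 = - 2^1 *2837^1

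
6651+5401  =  12052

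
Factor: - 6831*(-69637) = 3^3*11^1* 23^1 * 83^1 * 839^1=   475690347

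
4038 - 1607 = 2431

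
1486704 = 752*1977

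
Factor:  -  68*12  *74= - 2^5 * 3^1*17^1 * 37^1 = - 60384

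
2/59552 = 1/29776 = 0.00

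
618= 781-163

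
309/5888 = 309/5888= 0.05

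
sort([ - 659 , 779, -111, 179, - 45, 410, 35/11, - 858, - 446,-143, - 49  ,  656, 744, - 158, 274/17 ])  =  [ - 858, - 659, - 446 , - 158, - 143,- 111, - 49, - 45,35/11, 274/17,179,410, 656,744 , 779]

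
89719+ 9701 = 99420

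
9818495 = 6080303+3738192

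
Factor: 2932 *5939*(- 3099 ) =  - 53963345652 = - 2^2*3^1*733^1*1033^1*5939^1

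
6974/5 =1394+4/5 = 1394.80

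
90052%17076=4672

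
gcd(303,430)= 1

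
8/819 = 8/819 = 0.01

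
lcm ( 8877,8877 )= 8877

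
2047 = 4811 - 2764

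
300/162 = 50/27 = 1.85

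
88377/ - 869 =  - 102  +  261/869= - 101.70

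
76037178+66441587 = 142478765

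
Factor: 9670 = 2^1 *5^1*967^1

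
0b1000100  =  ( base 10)68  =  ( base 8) 104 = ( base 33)22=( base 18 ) 3E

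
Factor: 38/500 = 19/250 =2^( - 1) *5^( - 3)*19^1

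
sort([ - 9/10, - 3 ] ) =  [  -  3 , - 9/10]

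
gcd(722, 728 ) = 2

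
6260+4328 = 10588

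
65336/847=77 + 117/847 = 77.14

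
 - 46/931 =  -46/931=- 0.05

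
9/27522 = 1/3058 =0.00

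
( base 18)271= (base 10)775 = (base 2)1100000111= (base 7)2155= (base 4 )30013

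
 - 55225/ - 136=406 + 9/136 = 406.07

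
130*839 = 109070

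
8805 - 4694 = 4111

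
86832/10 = 43416/5= 8683.20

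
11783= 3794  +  7989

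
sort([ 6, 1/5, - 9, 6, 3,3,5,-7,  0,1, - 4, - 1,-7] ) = [ - 9 , - 7, - 7, - 4, - 1,0,1/5, 1,  3 , 3, 5, 6 , 6]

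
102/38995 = 102/38995 = 0.00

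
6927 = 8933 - 2006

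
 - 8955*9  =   - 80595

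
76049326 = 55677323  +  20372003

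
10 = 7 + 3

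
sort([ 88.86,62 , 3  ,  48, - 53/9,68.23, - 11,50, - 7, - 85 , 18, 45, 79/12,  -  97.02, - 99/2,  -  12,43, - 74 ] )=[ - 97.02,-85, - 74,-99/2, - 12, - 11, - 7, - 53/9, 3, 79/12 , 18, 43,45, 48,  50,62,68.23,88.86] 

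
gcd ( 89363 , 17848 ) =1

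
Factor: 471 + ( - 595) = -2^2 * 31^1 =- 124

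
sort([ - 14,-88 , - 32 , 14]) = [-88, - 32, - 14, 14 ] 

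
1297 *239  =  309983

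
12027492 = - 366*( - 32862)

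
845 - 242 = 603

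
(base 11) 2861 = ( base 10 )3697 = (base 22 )7E1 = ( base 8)7161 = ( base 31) 3Q8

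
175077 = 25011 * 7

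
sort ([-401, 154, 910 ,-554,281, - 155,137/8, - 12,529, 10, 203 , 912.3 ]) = [-554, - 401,- 155, - 12, 10,137/8, 154, 203,281, 529,910, 912.3 ]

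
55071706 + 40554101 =95625807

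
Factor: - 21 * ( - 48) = 2^4 * 3^2 * 7^1= 1008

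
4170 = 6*695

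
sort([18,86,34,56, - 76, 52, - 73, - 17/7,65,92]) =[ - 76,-73, - 17/7,18, 34,52,56,65,86,92]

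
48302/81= 596+26/81 = 596.32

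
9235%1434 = 631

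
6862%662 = 242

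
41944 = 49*856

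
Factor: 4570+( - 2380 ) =2190 =2^1*3^1*5^1*73^1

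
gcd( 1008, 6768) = 144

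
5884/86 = 68 + 18/43=68.42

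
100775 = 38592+62183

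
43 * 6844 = 294292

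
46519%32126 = 14393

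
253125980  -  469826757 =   -  216700777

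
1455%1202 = 253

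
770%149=25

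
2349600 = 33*71200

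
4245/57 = 1415/19= 74.47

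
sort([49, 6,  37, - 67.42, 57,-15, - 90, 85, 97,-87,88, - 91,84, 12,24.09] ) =[ - 91, - 90 , - 87, - 67.42, - 15, 6, 12,24.09,37, 49, 57,  84, 85,88, 97 ] 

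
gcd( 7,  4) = 1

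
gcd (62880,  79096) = 8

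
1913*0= 0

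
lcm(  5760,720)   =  5760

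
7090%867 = 154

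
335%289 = 46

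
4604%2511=2093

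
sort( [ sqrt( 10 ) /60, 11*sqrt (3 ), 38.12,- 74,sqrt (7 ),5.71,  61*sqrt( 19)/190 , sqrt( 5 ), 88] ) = [ - 74, sqrt( 10)/60  ,  61*sqrt ( 19) /190, sqrt (5 ) , sqrt( 7),5.71,11*sqrt( 3),38.12 , 88]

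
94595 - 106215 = -11620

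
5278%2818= 2460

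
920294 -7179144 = -6258850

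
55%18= 1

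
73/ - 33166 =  - 73/33166=- 0.00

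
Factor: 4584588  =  2^2*3^1*83^1 * 4603^1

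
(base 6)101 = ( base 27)1A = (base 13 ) 2b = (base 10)37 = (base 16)25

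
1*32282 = 32282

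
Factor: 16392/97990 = 8196/48995 = 2^2*3^1*5^( - 1 )*41^( - 1)*239^(  -  1)*683^1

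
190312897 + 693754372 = 884067269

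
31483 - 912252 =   -  880769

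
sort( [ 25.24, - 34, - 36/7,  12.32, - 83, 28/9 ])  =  [ - 83, - 34,-36/7,28/9,  12.32,25.24 ]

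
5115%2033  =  1049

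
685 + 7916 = 8601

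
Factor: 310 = 2^1 * 5^1 *31^1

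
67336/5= 67336/5 = 13467.20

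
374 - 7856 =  -7482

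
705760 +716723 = 1422483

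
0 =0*65506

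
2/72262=1/36131=0.00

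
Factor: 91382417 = 7^1*13054631^1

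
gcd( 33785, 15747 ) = 29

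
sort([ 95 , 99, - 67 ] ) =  [  -  67,  95 , 99 ] 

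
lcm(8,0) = 0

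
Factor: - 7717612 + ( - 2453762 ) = -2^1*3^1*37^1*45817^1 = - 10171374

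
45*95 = 4275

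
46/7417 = 46/7417 = 0.01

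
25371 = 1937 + 23434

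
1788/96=149/8=18.62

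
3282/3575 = 3282/3575 = 0.92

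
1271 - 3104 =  - 1833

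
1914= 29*66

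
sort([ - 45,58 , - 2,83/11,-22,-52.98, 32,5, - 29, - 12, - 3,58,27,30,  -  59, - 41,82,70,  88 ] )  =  [ -59, - 52.98, - 45,-41, - 29 ,-22 ,-12, - 3,  -  2,5, 83/11,27,30,32,  58,58,70,82,88] 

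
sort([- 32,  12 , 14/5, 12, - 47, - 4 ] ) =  [ - 47, - 32 ,-4 , 14/5, 12,12 ] 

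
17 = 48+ - 31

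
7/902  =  7/902 = 0.01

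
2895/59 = 2895/59 = 49.07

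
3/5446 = 3/5446 = 0.00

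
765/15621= 255/5207= 0.05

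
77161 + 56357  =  133518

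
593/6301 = 593/6301 = 0.09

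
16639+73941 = 90580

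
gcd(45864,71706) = 6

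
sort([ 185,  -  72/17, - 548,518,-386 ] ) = [ - 548, - 386,  -  72/17,185, 518]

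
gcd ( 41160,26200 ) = 40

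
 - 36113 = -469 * 77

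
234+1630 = 1864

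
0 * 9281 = 0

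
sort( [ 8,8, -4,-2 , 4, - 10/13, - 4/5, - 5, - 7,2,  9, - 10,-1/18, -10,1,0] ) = [ - 10, - 10 , - 7, - 5, - 4,-2, - 4/5,  -  10/13,-1/18 , 0,1,2,4,8,8,9 ]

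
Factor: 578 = 2^1 * 17^2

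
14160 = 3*4720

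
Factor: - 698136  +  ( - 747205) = - 1445341 = - 1445341^1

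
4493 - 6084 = -1591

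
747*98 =73206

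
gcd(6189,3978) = 3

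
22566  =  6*3761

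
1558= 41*38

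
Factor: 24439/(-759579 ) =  - 3^(-1 )*67^( - 1 )*3779^( - 1)*24439^1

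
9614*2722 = 26169308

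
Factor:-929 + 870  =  -59  =  - 59^1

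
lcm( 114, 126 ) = 2394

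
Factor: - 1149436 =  - 2^2 * 113^1*2543^1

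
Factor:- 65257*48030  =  -2^1 * 3^1*5^1  *  1601^1*65257^1 = -3134293710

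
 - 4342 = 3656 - 7998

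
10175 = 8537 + 1638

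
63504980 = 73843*860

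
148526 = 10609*14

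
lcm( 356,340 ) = 30260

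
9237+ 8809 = 18046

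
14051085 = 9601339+4449746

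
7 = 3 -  - 4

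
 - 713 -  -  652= - 61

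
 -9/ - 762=3/254=0.01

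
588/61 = 588/61  =  9.64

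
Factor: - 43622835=-3^1*5^1*23^1*126443^1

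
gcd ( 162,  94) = 2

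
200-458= - 258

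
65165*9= 586485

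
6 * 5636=33816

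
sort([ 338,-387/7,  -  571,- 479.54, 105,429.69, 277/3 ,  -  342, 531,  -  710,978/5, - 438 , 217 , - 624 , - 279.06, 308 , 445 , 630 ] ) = [ - 710, - 624, - 571,  -  479.54, - 438, - 342, - 279.06,-387/7, 277/3,105,978/5, 217,308, 338 , 429.69,445, 531, 630]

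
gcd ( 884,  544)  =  68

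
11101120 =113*98240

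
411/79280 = 411/79280 = 0.01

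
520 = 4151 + -3631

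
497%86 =67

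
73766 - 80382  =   - 6616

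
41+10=51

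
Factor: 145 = 5^1*29^1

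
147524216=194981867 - 47457651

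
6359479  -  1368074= 4991405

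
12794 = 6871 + 5923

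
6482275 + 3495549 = 9977824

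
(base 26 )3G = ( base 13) 73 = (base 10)94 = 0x5E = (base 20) 4e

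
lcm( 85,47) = 3995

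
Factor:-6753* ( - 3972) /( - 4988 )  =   - 3^2*29^ (-1)*43^( - 1)*331^1*2251^1 = -6705729/1247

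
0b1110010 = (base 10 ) 114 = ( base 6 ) 310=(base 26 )4a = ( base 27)46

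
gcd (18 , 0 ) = 18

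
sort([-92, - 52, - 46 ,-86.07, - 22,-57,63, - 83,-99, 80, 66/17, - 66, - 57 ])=[ - 99,-92 , - 86.07, - 83, - 66, - 57,- 57, - 52, - 46,- 22,66/17 , 63,80]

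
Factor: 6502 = 2^1*3251^1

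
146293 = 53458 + 92835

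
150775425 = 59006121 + 91769304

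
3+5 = 8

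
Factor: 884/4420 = 1/5 = 5^( - 1) 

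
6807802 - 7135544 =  - 327742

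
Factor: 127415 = 5^1*17^1*1499^1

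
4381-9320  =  -4939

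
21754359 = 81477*267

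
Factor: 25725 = 3^1*5^2 * 7^3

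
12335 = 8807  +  3528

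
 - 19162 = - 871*22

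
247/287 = 247/287 = 0.86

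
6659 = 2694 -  - 3965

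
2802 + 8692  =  11494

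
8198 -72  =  8126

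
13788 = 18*766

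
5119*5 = 25595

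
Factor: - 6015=  -  3^1*5^1 * 401^1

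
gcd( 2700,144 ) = 36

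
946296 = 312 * 3033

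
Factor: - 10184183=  - 83^1*122701^1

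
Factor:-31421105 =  - 5^1 * 23^1*199^1*1373^1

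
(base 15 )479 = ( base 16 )3f6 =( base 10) 1014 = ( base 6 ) 4410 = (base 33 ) UO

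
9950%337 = 177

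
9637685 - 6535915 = 3101770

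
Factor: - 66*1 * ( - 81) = 2^1 * 3^5*11^1 = 5346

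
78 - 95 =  - 17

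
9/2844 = 1/316= 0.00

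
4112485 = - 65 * ( - 63269)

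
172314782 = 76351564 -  - 95963218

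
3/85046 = 3/85046 = 0.00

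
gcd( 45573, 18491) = 11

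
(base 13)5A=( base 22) 39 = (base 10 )75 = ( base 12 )63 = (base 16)4b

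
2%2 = 0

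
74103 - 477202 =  - 403099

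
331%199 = 132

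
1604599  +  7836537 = 9441136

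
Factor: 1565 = 5^1*  313^1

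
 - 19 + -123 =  - 142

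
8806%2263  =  2017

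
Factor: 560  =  2^4 * 5^1 *7^1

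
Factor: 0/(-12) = 0  =  0^1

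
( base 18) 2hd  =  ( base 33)TA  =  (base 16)3C7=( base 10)967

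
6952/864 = 869/108 = 8.05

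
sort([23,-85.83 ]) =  [ - 85.83, 23 ] 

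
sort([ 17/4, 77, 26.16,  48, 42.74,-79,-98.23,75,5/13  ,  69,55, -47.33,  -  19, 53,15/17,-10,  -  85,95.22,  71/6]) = [  -  98.23, - 85, - 79, - 47.33, - 19, - 10, 5/13 , 15/17, 17/4,71/6 , 26.16, 42.74,48,53,55,69, 75,77,95.22 ] 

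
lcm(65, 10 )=130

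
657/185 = 3 + 102/185 = 3.55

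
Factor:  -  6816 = -2^5*3^1*71^1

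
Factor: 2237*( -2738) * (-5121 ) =31365643626 = 2^1*3^2*37^2*569^1 *2237^1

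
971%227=63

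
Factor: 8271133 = 13^1 * 636241^1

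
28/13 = 28/13 = 2.15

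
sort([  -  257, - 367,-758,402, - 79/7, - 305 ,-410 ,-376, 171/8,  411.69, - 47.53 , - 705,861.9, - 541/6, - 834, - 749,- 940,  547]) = [ - 940  , - 834,  -  758,  -  749,- 705, - 410, - 376, - 367,  -  305, - 257, - 541/6, - 47.53, - 79/7,171/8 , 402,411.69,547, 861.9 ] 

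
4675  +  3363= 8038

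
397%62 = 25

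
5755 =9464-3709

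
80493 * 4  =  321972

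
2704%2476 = 228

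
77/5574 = 77/5574 = 0.01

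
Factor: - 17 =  - 17^1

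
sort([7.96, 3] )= [ 3,  7.96]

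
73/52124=73/52124 = 0.00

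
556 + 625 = 1181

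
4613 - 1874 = 2739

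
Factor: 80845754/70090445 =2^1 * 5^( - 1 )*11^1*1621^1*2267^1* 14018089^( - 1)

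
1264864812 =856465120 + 408399692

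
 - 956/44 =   -  239/11 = -  21.73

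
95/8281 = 95/8281 = 0.01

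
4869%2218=433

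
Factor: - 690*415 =-286350 = - 2^1*3^1*5^2*23^1*83^1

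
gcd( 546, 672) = 42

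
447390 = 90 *4971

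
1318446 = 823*1602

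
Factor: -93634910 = - 2^1 *5^1*29^1* 73^1*4423^1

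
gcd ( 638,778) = 2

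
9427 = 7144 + 2283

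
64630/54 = 32315/27 = 1196.85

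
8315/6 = 8315/6 = 1385.83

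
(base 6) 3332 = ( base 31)P1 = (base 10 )776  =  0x308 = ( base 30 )PQ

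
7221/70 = 7221/70  =  103.16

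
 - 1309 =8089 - 9398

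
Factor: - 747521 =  - 747521^1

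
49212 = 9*5468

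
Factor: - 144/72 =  - 2^1=-  2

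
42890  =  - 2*(-21445 ) 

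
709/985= 709/985= 0.72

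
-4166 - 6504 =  - 10670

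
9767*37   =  361379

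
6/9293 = 6/9293  =  0.00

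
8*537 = 4296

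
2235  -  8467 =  - 6232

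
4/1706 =2/853 = 0.00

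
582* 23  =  13386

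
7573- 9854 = -2281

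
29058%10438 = 8182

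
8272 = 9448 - 1176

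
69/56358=23/18786=0.00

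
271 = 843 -572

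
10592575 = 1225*8647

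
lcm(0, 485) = 0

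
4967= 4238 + 729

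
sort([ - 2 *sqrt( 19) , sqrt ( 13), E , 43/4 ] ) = [ - 2* sqrt(19),  E,sqrt(13),43/4]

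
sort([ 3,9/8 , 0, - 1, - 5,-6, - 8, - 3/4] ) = [ - 8, - 6, - 5, - 1, - 3/4,0, 9/8, 3 ]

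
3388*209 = 708092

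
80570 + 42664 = 123234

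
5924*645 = 3820980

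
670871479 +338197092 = 1009068571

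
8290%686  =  58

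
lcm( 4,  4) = 4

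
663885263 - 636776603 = 27108660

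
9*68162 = 613458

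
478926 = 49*9774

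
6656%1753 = 1397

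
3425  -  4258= - 833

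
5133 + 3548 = 8681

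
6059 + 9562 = 15621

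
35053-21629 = 13424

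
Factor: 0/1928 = 0^1=0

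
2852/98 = 1426/49 = 29.10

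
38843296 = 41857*928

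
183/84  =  2 + 5/28 = 2.18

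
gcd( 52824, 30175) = 71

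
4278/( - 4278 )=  - 1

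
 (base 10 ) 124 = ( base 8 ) 174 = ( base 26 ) 4K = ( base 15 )84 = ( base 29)48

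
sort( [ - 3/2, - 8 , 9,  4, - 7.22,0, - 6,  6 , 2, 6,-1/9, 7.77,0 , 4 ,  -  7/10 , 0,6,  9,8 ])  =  [-8, - 7.22, - 6, - 3/2, - 7/10, - 1/9 , 0 , 0,0,2,4,4,6,6  ,  6,7.77,8, 9,9 ]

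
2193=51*43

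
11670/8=1458  +  3/4 = 1458.75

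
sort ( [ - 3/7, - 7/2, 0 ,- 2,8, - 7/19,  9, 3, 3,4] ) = [ - 7/2, - 2,  -  3/7,  -  7/19, 0,3, 3, 4, 8, 9] 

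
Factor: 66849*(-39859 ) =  - 2664534291 =- 3^1 * 23^1*1733^1*22283^1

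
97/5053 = 97/5053 = 0.02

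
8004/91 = 87 +87/91 = 87.96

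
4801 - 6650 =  - 1849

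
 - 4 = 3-7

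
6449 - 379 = 6070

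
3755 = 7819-4064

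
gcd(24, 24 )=24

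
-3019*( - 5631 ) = 16999989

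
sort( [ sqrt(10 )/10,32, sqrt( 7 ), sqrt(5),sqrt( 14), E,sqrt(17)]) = [ sqrt( 10)/10,sqrt(5 ), sqrt( 7),E,sqrt(14 ),sqrt( 17 ), 32]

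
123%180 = 123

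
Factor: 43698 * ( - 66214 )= - 2^2 * 3^1 * 7283^1*33107^1 = - 2893419372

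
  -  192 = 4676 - 4868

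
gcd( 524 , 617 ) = 1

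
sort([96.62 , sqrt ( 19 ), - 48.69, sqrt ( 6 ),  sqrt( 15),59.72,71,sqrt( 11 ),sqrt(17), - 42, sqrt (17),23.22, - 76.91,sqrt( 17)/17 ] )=[  -  76.91,  -  48.69, - 42,  sqrt(17 ) /17,sqrt( 6 ), sqrt (11 ),sqrt ( 15)  ,  sqrt(17 ), sqrt(17 ),sqrt( 19 ),23.22,59.72 , 71, 96.62]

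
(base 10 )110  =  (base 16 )6E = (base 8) 156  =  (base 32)3E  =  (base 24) 4E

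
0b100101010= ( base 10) 298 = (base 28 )ai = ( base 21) e4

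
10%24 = 10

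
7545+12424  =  19969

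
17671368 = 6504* 2717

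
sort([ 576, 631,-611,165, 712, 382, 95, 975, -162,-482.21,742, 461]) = [ - 611,-482.21, - 162, 95, 165,  382, 461,576  ,  631,712,742 , 975 ]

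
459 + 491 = 950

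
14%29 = 14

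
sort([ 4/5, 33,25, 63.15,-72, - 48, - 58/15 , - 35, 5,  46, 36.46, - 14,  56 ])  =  [ - 72, - 48, - 35, - 14, - 58/15,4/5, 5,25,33,36.46, 46 , 56, 63.15]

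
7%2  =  1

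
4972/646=7  +  225/323= 7.70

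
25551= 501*51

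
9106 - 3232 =5874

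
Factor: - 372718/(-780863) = 2^1*157^1*277^(-1) * 1187^1*2819^(- 1 )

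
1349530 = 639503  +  710027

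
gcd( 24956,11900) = 68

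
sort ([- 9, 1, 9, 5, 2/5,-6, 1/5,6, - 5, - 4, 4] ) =[ - 9, - 6, - 5, - 4, 1/5 , 2/5,  1,  4,5, 6, 9]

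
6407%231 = 170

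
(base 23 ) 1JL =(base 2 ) 1111011011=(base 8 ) 1733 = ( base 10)987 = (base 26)1bp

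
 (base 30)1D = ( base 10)43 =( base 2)101011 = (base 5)133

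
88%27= 7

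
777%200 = 177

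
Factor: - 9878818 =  - 2^1*337^1*14657^1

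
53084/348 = 152 + 47/87 = 152.54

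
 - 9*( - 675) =6075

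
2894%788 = 530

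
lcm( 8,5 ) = 40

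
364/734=182/367 = 0.50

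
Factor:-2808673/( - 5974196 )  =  2^( - 2 )*7^1*31^(-1)*47^1*8537^1*48179^( - 1 )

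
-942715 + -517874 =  - 1460589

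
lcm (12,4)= 12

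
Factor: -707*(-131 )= 92617 = 7^1*101^1*131^1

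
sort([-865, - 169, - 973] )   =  [ - 973, -865, -169] 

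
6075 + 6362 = 12437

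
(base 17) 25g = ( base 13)403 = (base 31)ls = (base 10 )679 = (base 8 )1247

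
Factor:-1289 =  - 1289^1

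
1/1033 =1/1033  =  0.00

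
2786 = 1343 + 1443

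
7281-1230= 6051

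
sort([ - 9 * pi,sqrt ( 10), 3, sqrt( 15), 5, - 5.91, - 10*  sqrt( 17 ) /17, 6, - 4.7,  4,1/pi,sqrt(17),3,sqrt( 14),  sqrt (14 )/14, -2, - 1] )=[ - 9* pi,-5.91,  -  4.7, - 10*sqrt(17)/17, - 2, - 1,sqrt( 14)/14, 1/pi , 3,  3, sqrt( 10),  sqrt(14 ),  sqrt( 15),4,sqrt( 17),  5,  6] 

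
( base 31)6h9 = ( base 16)189e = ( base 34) 5FC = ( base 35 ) 552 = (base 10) 6302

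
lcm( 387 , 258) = 774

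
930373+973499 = 1903872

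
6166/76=81  +  5/38= 81.13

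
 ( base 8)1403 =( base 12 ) 543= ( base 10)771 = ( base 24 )183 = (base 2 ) 1100000011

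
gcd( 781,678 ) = 1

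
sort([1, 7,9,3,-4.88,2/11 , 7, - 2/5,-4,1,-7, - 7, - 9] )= [ - 9 , - 7, - 7, - 4.88 , - 4, - 2/5,2/11  ,  1, 1,3,7, 7,9]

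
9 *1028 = 9252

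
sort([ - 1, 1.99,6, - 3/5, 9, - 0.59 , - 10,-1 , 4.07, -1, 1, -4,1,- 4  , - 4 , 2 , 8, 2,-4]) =[ - 10, - 4 , - 4, - 4, - 4, - 1,  -  1,-1 , - 3/5,-0.59, 1, 1 , 1.99, 2,  2,4.07, 6, 8, 9]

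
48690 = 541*90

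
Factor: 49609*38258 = 2^1 *7^1*11^1*19^1*37^1*47^1*373^1 = 1897941122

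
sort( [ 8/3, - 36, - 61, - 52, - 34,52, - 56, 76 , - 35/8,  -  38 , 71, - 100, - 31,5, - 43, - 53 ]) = [ - 100, - 61, - 56, - 53, - 52,-43, - 38, - 36, - 34, - 31, - 35/8 , 8/3, 5, 52, 71, 76 ] 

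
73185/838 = 73185/838=87.33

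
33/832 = 33/832 =0.04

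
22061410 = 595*37078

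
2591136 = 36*71976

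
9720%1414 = 1236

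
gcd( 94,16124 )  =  2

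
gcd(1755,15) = 15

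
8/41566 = 4/20783 = 0.00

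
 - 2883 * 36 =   -  103788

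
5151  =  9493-4342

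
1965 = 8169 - 6204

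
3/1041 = 1/347 = 0.00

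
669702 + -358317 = 311385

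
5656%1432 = 1360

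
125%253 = 125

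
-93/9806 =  - 93/9806 = - 0.01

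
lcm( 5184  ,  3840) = 103680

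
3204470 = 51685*62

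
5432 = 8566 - 3134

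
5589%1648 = 645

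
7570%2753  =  2064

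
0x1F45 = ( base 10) 8005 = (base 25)CK5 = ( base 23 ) F31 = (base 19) 1336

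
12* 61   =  732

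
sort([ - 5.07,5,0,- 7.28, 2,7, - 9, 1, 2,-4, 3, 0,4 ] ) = [ - 9 , - 7.28,  -  5.07, - 4,0, 0, 1 , 2, 2, 3,4, 5, 7]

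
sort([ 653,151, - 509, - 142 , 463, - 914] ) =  [ - 914,  -  509, - 142,151, 463 , 653] 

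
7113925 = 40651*175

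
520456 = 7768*67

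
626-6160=-5534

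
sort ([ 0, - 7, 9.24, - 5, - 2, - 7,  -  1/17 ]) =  [ - 7,-7, - 5, - 2, - 1/17 , 0,9.24]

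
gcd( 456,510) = 6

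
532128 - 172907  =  359221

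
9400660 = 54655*172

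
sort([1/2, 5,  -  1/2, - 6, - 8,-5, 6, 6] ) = [ - 8, - 6, - 5,-1/2, 1/2,5 , 6, 6 ]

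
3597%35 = 27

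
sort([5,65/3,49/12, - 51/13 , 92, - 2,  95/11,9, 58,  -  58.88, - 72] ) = [-72,-58.88, - 51/13,  -  2,49/12 , 5, 95/11,9,  65/3,58,92] 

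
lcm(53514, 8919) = 53514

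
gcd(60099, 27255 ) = 69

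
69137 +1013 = 70150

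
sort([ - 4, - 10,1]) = [ - 10, -4, 1 ] 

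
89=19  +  70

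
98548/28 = 3519 + 4/7 =3519.57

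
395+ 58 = 453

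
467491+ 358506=825997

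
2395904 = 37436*64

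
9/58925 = 9/58925 = 0.00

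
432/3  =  144 = 144.00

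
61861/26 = 2379 + 7/26 = 2379.27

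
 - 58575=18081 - 76656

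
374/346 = 187/173 = 1.08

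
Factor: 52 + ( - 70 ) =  -18 = - 2^1*3^2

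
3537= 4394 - 857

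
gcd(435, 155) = 5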